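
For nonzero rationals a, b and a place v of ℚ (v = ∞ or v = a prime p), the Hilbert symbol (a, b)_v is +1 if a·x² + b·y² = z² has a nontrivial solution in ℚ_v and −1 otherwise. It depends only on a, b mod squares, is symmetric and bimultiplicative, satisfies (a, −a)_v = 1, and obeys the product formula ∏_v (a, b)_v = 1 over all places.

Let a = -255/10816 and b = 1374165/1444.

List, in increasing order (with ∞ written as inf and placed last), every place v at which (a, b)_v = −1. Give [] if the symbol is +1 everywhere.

[5, 13]

Mod squares: a ≡ -255, b ≡ 1885. Check v ∈ {∞, 2, 3, 5, 13, 17, 19, 29}.
v=3: a=3^1·(≡2), b=3^6·(≡1) mod 3; (2|3)=-1, (1|3)=+1; (−1)^{1·6·1}·(-1)^6·(+1)^1 = +1.
v=13: a=13^-2·(≡8), b=13^1·(≡2) mod 13; (8|13)=-1, (2|13)=-1; (−1)^{-2·1·6}·(-1)^1·(-1)^-2 = -1.
v=19: a=19^0·(≡6), b=19^-2·(≡7) mod 19; (6|19)=+1, (7|19)=+1; (−1)^{0·-2·9}·(+1)^-2·(+1)^0 = +1.
v=5: a=5^1·(≡4), b=5^1·(≡2) mod 5; (4|5)=+1, (2|5)=-1; (−1)^{1·1·2}·(+1)^1·(-1)^1 = -1.
v=2: v_2(a)=-6, v_2(b)=-2; units ≡ 1, 5 (mod 8); ε·ε+αω+βω = 0·0+-6·1+-2·0 ≡ 0  ⇒  (a,b)_2 = +1.
v=∞: -255 < 0 and 1885 > 0  ⇒  (a,b)_∞ = +1.
v=17: a=17^1·(≡9), b=17^0·(≡13) mod 17; (9|17)=+1, (13|17)=+1; (−1)^{1·0·8}·(+1)^0·(+1)^1 = +1.
v=29: a=29^0·(≡23), b=29^1·(≡5) mod 29; (23|29)=+1, (5|29)=+1; (−1)^{0·1·14}·(+1)^1·(+1)^0 = +1.
Ram(-255, 1885) = {5, 13}; no ℚ_5-point on the conic.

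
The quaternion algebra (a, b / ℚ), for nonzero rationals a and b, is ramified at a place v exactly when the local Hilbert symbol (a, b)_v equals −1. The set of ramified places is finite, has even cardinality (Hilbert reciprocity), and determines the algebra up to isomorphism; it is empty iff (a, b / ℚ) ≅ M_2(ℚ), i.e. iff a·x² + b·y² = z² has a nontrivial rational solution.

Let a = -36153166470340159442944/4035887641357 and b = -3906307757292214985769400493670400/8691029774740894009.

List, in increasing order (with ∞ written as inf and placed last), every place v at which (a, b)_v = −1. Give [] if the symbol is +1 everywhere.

(a, b) ≡ (-13, -574) mod (ℚ^×)²; places V = {2, 5, 7, 11, 13, 17, 37, 41, 43, ∞}.
(a,b)_7: α=6, u≡4; β=13, v≡4 (mod 7); (4|7)=+1, (4|7)=+1; sign (−1)^0·+1^13·+1^6 = +1.
(a,b)_43: α=2, u≡33; β=2, v≡20 (mod 43); (33|43)=-1, (20|43)=-1; sign (−1)^0·-1^2·-1^2 = +1.
(a,b)_2: α=12, β=19; u≡3, v≡1 (mod 8); ε(u)ε(v)=1·0, αω(v)=12·0, βω(u)=19·1; sum ≡ 1  ⇒  -1.
(a,b)_∞: sgn(-13)=−, sgn(-574)=−, so -1.
(a,b)_5: α=0, u≡3; β=2, v≡1 (mod 5); (3|5)=-1, (1|5)=+1; sign (−1)^0·-1^2·+1^0 = +1.
(a,b)_17: α=6, u≡13; β=6, v≡13 (mod 17); (13|17)=+1, (13|17)=+1; sign (−1)^0·+1^6·+1^6 = +1.
(a,b)_37: α=-6, u≡19; β=-8, v≡6 (mod 37); (19|37)=-1, (6|37)=-1; sign (−1)^0·-1^-8·-1^-6 = +1.
(a,b)_11: α=-2, u≡9; β=-4, v≡3 (mod 11); (9|11)=+1, (3|11)=+1; sign (−1)^0·+1^-4·+1^-2 = +1.
(a,b)_41: α=2, u≡12; β=3, v≡14 (mod 41); (12|41)=-1, (14|41)=-1; sign (−1)^0·-1^3·-1^2 = -1.
(a,b)_13: α=-1, u≡10; β=-2, v≡2 (mod 13); (10|13)=+1, (2|13)=-1; sign (−1)^0·+1^-2·-1^-1 = -1.
(-13, -574 / ℚ) ramifies at {2, 13, 41, ∞}: a division algebra.

[2, 13, 41, inf]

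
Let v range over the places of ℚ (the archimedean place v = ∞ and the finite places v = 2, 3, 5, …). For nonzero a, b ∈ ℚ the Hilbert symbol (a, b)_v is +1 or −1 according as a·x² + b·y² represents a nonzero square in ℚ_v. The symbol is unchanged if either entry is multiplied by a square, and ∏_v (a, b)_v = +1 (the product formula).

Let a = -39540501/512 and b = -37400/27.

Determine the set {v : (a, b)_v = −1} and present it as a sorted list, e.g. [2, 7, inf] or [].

[3, 17, 19, inf]

(a, b) ≡ (-1482, -1122) mod (ℚ^×)²; places V = {2, 3, 5, 7, 11, 13, 17, 19, ∞}.
(a,b)_13: α=1, u≡4; β=0, v≡1 (mod 13); (4|13)=+1, (1|13)=+1; sign (−1)^0·+1^0·+1^1 = +1.
(a,b)_2: α=-9, β=3; u≡3, v≡7 (mod 8); ε(u)ε(v)=1·1, αω(v)=-9·0, βω(u)=3·1; sum ≡ 0  ⇒  +1.
(a,b)_17: α=0, u≡10; β=1, v≡1 (mod 17); (10|17)=-1, (1|17)=+1; sign (−1)^0·-1^1·+1^0 = -1.
(a,b)_3: α=3, u≡1; β=-3, v≡1 (mod 3); (1|3)=+1, (1|3)=+1; sign (−1)^1·+1^-3·+1^3 = -1.
(a,b)_∞: sgn(-1482)=−, sgn(-1122)=−, so -1.
(a,b)_19: α=1, u≡9; β=0, v≡18 (mod 19); (9|19)=+1, (18|19)=-1; sign (−1)^0·+1^0·-1^1 = -1.
(a,b)_11: α=2, u≡3; β=1, v≡2 (mod 11); (3|11)=+1, (2|11)=-1; sign (−1)^0·+1^1·-1^2 = +1.
(a,b)_5: α=0, u≡2; β=2, v≡2 (mod 5); (2|5)=-1, (2|5)=-1; sign (−1)^0·-1^2·-1^0 = +1.
(a,b)_7: α=2, u≡4; β=0, v≡6 (mod 7); (4|7)=+1, (6|7)=-1; sign (−1)^0·+1^0·-1^2 = +1.
(-1482, -1122 / ℚ) ramifies at {3, 17, 19, ∞}: a division algebra.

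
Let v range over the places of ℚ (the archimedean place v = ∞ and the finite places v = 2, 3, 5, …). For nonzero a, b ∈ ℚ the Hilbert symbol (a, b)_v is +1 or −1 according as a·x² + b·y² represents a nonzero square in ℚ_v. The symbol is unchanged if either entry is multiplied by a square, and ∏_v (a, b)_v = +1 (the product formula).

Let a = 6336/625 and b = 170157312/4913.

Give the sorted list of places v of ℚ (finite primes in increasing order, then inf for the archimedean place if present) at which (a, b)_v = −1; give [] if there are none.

[17, 23]

(a, b) ≡ (11, 7429) mod (ℚ^×)²; places V = {2, 3, 5, 11, 13, 17, 19, 23, ∞}.
(a,b)_13: α=0, u≡5; β=2, v≡2 (mod 13); (5|13)=-1, (2|13)=-1; sign (−1)^0·-1^2·-1^0 = +1.
(a,b)_5: α=-4, u≡1; β=0, v≡4 (mod 5); (1|5)=+1, (4|5)=+1; sign (−1)^0·+1^0·+1^-4 = +1.
(a,b)_17: α=0, u≡14; β=-3, v≡11 (mod 17); (14|17)=-1, (11|17)=-1; sign (−1)^0·-1^-3·-1^0 = -1.
(a,b)_19: α=0, u≡5; β=1, v≡5 (mod 19); (5|19)=+1, (5|19)=+1; sign (−1)^0·+1^1·+1^0 = +1.
(a,b)_∞: sgn(11)=+, sgn(7429)=+, so +1.
(a,b)_23: α=0, u≡20; β=1, v≡4 (mod 23); (20|23)=-1, (4|23)=+1; sign (−1)^0·-1^1·+1^0 = -1.
(a,b)_3: α=2, u≡2; β=2, v≡1 (mod 3); (2|3)=-1, (1|3)=+1; sign (−1)^0·-1^2·+1^2 = +1.
(a,b)_2: α=6, β=8; u≡3, v≡5 (mod 8); ε(u)ε(v)=1·0, αω(v)=6·1, βω(u)=8·1; sum ≡ 0  ⇒  +1.
(a,b)_11: α=1, u≡9; β=0, v≡4 (mod 11); (9|11)=+1, (4|11)=+1; sign (−1)^0·+1^0·+1^1 = +1.
(11, 7429 / ℚ) ramifies at {17, 23}: a division algebra.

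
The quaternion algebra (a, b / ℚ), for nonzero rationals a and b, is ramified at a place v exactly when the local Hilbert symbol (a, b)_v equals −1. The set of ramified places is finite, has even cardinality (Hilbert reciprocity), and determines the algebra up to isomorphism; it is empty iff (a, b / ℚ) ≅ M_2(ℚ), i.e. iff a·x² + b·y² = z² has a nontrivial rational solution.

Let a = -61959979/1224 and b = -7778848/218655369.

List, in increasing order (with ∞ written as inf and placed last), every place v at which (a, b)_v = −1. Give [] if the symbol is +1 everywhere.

Mod squares: a ≡ -1253206, b ≡ -82. Check v ∈ {∞, 2, 3, 7, 11, 17, 29, 31, 41, 53}.
v=29: a=29^1·(≡4), b=29^0·(≡6) mod 29; (4|29)=+1, (6|29)=+1; (−1)^{1·0·14}·(+1)^0·(+1)^1 = +1.
v=31: a=31^1·(≡30), b=31^-2·(≡27) mod 31; (30|31)=-1, (27|31)=-1; (−1)^{1·-2·15}·(-1)^-2·(-1)^1 = -1.
v=41: a=41^3·(≡20), b=41^1·(≡16) mod 41; (20|41)=+1, (16|41)=+1; (−1)^{3·1·20}·(+1)^1·(+1)^3 = +1.
v=11: a=11^0·(≡6), b=11^2·(≡2) mod 11; (6|11)=-1, (2|11)=-1; (−1)^{0·2·5}·(-1)^2·(-1)^0 = +1.
v=2: v_2(a)=-3, v_2(b)=5; units ≡ 5, 7 (mod 8); ε·ε+αω+βω = 0·1+-3·0+5·1 ≡ 1  ⇒  (a,b)_2 = -1.
v=∞: -1253206 < 0 and -82 < 0  ⇒  (a,b)_∞ = -1.
v=3: a=3^-2·(≡2), b=3^-4·(≡2) mod 3; (2|3)=-1, (2|3)=-1; (−1)^{-2·-4·1}·(-1)^-4·(-1)^-2 = +1.
v=17: a=17^-1·(≡10), b=17^0·(≡7) mod 17; (10|17)=-1, (7|17)=-1; (−1)^{-1·0·8}·(-1)^0·(-1)^-1 = -1.
v=7: a=7^0·(≡4), b=7^2·(≡4) mod 7; (4|7)=+1, (4|7)=+1; (−1)^{0·2·3}·(+1)^2·(+1)^0 = +1.
v=53: a=53^0·(≡19), b=53^-2·(≡9) mod 53; (19|53)=-1, (9|53)=+1; (−1)^{0·-2·26}·(-1)^-2·(+1)^0 = +1.
|Ram(-1253206, -82)| = 4, even; anisotropic at {2, 17, 31, ∞}.

[2, 17, 31, inf]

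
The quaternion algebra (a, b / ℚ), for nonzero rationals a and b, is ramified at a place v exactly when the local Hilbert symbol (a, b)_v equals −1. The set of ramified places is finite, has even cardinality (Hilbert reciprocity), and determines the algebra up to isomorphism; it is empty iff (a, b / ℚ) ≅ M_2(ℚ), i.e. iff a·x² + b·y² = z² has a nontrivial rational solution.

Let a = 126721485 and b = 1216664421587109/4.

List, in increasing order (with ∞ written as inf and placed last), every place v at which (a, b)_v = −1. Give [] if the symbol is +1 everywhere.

(a, b) ≡ (85, 1221) mod (ℚ^×)²; places V = {2, 3, 5, 11, 17, 23, 37, ∞}.
(a,b)_2: α=0, β=-2; u≡5, v≡5 (mod 8); ε(u)ε(v)=0·0, αω(v)=0·1, βω(u)=-2·1; sum ≡ 0  ⇒  +1.
(a,b)_5: α=1, u≡2; β=0, v≡1 (mod 5); (2|5)=-1, (1|5)=+1; sign (−1)^0·-1^0·+1^1 = +1.
(a,b)_37: α=2, u≡28; β=3, v≡1 (mod 37); (28|37)=+1, (1|37)=+1; sign (−1)^0·+1^3·+1^2 = +1.
(a,b)_∞: sgn(85)=+, sgn(1221)=+, so +1.
(a,b)_3: α=2, u≡1; β=3, v≡2 (mod 3); (1|3)=+1, (2|3)=-1; sign (−1)^0·+1^3·-1^2 = +1.
(a,b)_11: α=2, u≡8; β=1, v≡9 (mod 11); (8|11)=-1, (9|11)=+1; sign (−1)^0·-1^1·+1^2 = -1.
(a,b)_23: α=0, u≡18; β=4, v≡12 (mod 23); (18|23)=+1, (12|23)=+1; sign (−1)^0·+1^4·+1^0 = +1.
(a,b)_17: α=1, u≡11; β=2, v≡12 (mod 17); (11|17)=-1, (12|17)=-1; sign (−1)^0·-1^2·-1^1 = -1.
(85, 1221 / ℚ) ramifies at {11, 17}: a division algebra.

[11, 17]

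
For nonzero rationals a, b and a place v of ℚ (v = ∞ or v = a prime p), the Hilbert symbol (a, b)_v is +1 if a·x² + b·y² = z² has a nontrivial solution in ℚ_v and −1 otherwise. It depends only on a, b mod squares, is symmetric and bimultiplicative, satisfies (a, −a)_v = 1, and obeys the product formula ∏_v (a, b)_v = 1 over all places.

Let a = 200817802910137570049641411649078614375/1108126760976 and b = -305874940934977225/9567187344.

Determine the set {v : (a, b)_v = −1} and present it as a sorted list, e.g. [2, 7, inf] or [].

[2, 17, 41, 43]

(a, b) ≡ (1108927, -7762489) mod (ℚ^×)²; places V = {2, 3, 5, 7, 11, 13, 17, 19, 29, 37, 41, 43, ∞}.
(a,b)_13: α=0, u≡9; β=-2, v≡8 (mod 13); (9|13)=+1, (8|13)=-1; sign (−1)^0·+1^-2·-1^0 = +1.
(a,b)_37: α=13, u≡10; β=5, v≡21 (mod 37); (10|37)=+1, (21|37)=+1; sign (−1)^0·+1^5·+1^13 = +1.
(a,b)_43: α=3, u≡18; β=1, v≡7 (mod 43); (18|43)=-1, (7|43)=-1; sign (−1)^1·-1^1·-1^3 = -1.
(a,b)_29: α=0, u≡6; β=2, v≡22 (mod 29); (6|29)=+1, (22|29)=+1; sign (−1)^0·+1^2·+1^0 = +1.
(a,b)_19: α=-4, u≡7; β=-2, v≡8 (mod 19); (7|19)=+1, (8|19)=-1; sign (−1)^0·+1^-2·-1^-4 = +1.
(a,b)_3: α=-12, u≡1; β=-4, v≡2 (mod 3); (1|3)=+1, (2|3)=-1; sign (−1)^0·+1^-4·-1^-12 = +1.
(a,b)_7: α=2, u≡1; β=1, v≡6 (mod 7); (1|7)=+1, (6|7)=-1; sign (−1)^0·+1^1·-1^2 = +1.
(a,b)_17: α=3, u≡9; β=1, v≡7 (mod 17); (9|17)=+1, (7|17)=-1; sign (−1)^0·+1^1·-1^3 = -1.
(a,b)_41: α=3, u≡7; β=1, v≡39 (mod 41); (7|41)=-1, (39|41)=+1; sign (−1)^0·-1^1·+1^3 = -1.
(a,b)_∞: sgn(1108927)=+, sgn(-7762489)=−, so +1.
(a,b)_2: α=-4, β=-4; u≡7, v≡7 (mod 8); ε(u)ε(v)=1·1, αω(v)=-4·0, βω(u)=-4·0; sum ≡ 1  ⇒  -1.
(a,b)_5: α=4, u≡3; β=2, v≡4 (mod 5); (3|5)=-1, (4|5)=+1; sign (−1)^0·-1^2·+1^4 = +1.
(a,b)_11: α=0, u≡10; β=-2, v≡7 (mod 11); (10|11)=-1, (7|11)=-1; sign (−1)^0·-1^-2·-1^0 = +1.
Ram(1108927, -7762489) = {2, 17, 41, 43}; no ℚ_2-point on the conic.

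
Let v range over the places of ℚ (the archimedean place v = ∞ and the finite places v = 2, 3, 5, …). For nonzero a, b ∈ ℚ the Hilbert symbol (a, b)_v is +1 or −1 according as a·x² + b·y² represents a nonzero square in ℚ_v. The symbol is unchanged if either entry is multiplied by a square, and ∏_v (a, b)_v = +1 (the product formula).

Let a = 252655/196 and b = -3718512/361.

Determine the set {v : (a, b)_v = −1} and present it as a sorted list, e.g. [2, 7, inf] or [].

[5, 13]

Mod squares: a ≡ 1495, b ≡ -527. Check v ∈ {∞, 2, 3, 5, 7, 13, 17, 19, 23, 31}.
v=19: a=19^0·(≡2), b=19^-2·(≡16) mod 19; (2|19)=-1, (16|19)=+1; (−1)^{0·-2·9}·(-1)^-2·(+1)^0 = +1.
v=2: v_2(a)=-2, v_2(b)=4; units ≡ 7, 1 (mod 8); ε·ε+αω+βω = 1·0+-2·0+4·0 ≡ 0  ⇒  (a,b)_2 = +1.
v=3: a=3^0·(≡1), b=3^2·(≡1) mod 3; (1|3)=+1, (1|3)=+1; (−1)^{0·2·1}·(+1)^2·(+1)^0 = +1.
v=∞: 1495 > 0 and -527 < 0  ⇒  (a,b)_∞ = +1.
v=31: a=31^0·(≡16), b=31^1·(≡4) mod 31; (16|31)=+1, (4|31)=+1; (−1)^{0·1·15}·(+1)^1·(+1)^0 = +1.
v=13: a=13^3·(≡11), b=13^0·(≡6) mod 13; (11|13)=-1, (6|13)=-1; (−1)^{3·0·6}·(-1)^0·(-1)^3 = -1.
v=7: a=7^-2·(≡1), b=7^2·(≡5) mod 7; (1|7)=+1, (5|7)=-1; (−1)^{-2·2·3}·(+1)^2·(-1)^-2 = +1.
v=23: a=23^1·(≡5), b=23^0·(≡8) mod 23; (5|23)=-1, (8|23)=+1; (−1)^{1·0·11}·(-1)^0·(+1)^1 = +1.
v=17: a=17^0·(≡2), b=17^1·(≡5) mod 17; (2|17)=+1, (5|17)=-1; (−1)^{0·1·8}·(+1)^1·(-1)^0 = +1.
v=5: a=5^1·(≡1), b=5^0·(≡3) mod 5; (1|5)=+1, (3|5)=-1; (−1)^{1·0·2}·(+1)^0·(-1)^1 = -1.
Ram(1495, -527) = {5, 13}; no ℚ_5-point on the conic.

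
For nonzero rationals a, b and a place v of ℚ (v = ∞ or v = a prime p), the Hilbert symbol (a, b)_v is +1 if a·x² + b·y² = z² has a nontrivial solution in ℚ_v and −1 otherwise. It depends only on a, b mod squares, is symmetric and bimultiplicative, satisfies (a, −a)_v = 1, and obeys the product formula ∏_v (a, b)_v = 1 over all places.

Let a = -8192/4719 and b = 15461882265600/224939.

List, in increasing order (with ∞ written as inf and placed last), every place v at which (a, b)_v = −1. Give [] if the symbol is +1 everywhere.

(a, b) ≡ (-78, 11) mod (ℚ^×)²; places V = {2, 3, 5, 11, 13, ∞}.
(a,b)_11: α=-2, u≡6; β=-3, v≡3 (mod 11); (6|11)=-1, (3|11)=+1; sign (−1)^0·-1^-3·+1^-2 = -1.
(a,b)_2: α=13, β=36; u≡1, v≡3 (mod 8); ε(u)ε(v)=0·1, αω(v)=13·1, βω(u)=36·0; sum ≡ 1  ⇒  -1.
(a,b)_3: α=-1, u≡1; β=2, v≡2 (mod 3); (1|3)=+1, (2|3)=-1; sign (−1)^0·+1^2·-1^-1 = -1.
(a,b)_13: α=-1, u≡2; β=-2, v≡6 (mod 13); (2|13)=-1, (6|13)=-1; sign (−1)^0·-1^-2·-1^-1 = -1.
(a,b)_5: α=0, u≡2; β=2, v≡1 (mod 5); (2|5)=-1, (1|5)=+1; sign (−1)^0·-1^2·+1^0 = +1.
(a,b)_∞: sgn(-78)=−, sgn(11)=+, so +1.
Ram(-78, 11) = {2, 3, 11, 13}; no ℚ_2-point on the conic.

[2, 3, 11, 13]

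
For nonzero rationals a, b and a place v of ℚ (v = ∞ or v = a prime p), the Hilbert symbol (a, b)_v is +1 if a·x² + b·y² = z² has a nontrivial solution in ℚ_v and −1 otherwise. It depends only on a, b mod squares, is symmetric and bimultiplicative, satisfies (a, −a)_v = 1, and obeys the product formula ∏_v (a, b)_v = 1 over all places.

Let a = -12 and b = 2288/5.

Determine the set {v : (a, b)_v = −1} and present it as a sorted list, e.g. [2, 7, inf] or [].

[5, 11]

(a, b) ≡ (-3, 715) mod (ℚ^×)²; places V = {2, 3, 5, 11, 13, ∞}.
(a,b)_5: α=0, u≡3; β=-1, v≡3 (mod 5); (3|5)=-1, (3|5)=-1; sign (−1)^0·-1^-1·-1^0 = -1.
(a,b)_3: α=1, u≡2; β=0, v≡1 (mod 3); (2|3)=-1, (1|3)=+1; sign (−1)^0·-1^0·+1^1 = +1.
(a,b)_13: α=0, u≡1; β=1, v≡4 (mod 13); (1|13)=+1, (4|13)=+1; sign (−1)^0·+1^1·+1^0 = +1.
(a,b)_11: α=0, u≡10; β=1, v≡2 (mod 11); (10|11)=-1, (2|11)=-1; sign (−1)^0·-1^1·-1^0 = -1.
(a,b)_∞: sgn(-3)=−, sgn(715)=+, so +1.
(a,b)_2: α=2, β=4; u≡5, v≡3 (mod 8); ε(u)ε(v)=0·1, αω(v)=2·1, βω(u)=4·1; sum ≡ 0  ⇒  +1.
|Ram(-3, 715)| = 2, even; anisotropic at {5, 11}.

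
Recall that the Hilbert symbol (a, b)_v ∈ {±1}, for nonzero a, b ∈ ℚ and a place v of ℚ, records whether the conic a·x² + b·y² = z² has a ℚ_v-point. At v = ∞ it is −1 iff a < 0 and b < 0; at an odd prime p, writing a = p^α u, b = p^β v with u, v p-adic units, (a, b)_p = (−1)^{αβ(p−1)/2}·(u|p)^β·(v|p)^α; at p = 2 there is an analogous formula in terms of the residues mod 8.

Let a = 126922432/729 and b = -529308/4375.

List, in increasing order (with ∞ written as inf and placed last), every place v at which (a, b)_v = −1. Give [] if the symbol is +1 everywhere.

(a, b) ≡ (1983163, -609) mod (ℚ^×)²; places V = {2, 3, 5, 7, 13, 19, 29, 31, 37, ∞}.
(a,b)_2: α=6, β=2; u≡3, v≡7 (mod 8); ε(u)ε(v)=1·1, αω(v)=6·0, βω(u)=2·1; sum ≡ 1  ⇒  -1.
(a,b)_31: α=1, u≡18; β=0, v≡12 (mod 31); (18|31)=+1, (12|31)=-1; sign (−1)^0·+1^0·-1^1 = -1.
(a,b)_3: α=-6, u≡1; β=3, v≡1 (mod 3); (1|3)=+1, (1|3)=+1; sign (−1)^0·+1^3·+1^-6 = +1.
(a,b)_∞: sgn(1983163)=+, sgn(-609)=−, so +1.
(a,b)_19: α=1, u≡10; β=0, v≡14 (mod 19); (10|19)=-1, (14|19)=-1; sign (−1)^0·-1^0·-1^1 = -1.
(a,b)_5: α=0, u≡3; β=-4, v≡1 (mod 5); (3|5)=-1, (1|5)=+1; sign (−1)^0·-1^-4·+1^0 = +1.
(a,b)_37: α=1, u≡31; β=0, v≡18 (mod 37); (31|37)=-1, (18|37)=-1; sign (−1)^0·-1^0·-1^1 = -1.
(a,b)_29: α=0, u≡26; β=1, v≡10 (mod 29); (26|29)=-1, (10|29)=-1; sign (−1)^0·-1^1·-1^0 = -1.
(a,b)_13: α=1, u≡4; β=2, v≡2 (mod 13); (4|13)=+1, (2|13)=-1; sign (−1)^0·+1^2·-1^1 = -1.
(a,b)_7: α=1, u≡5; β=-1, v≡2 (mod 7); (5|7)=-1, (2|7)=+1; sign (−1)^1·-1^-1·+1^1 = +1.
(1983163, -609 / ℚ) ramifies at {2, 13, 19, 29, 31, 37}: a division algebra.

[2, 13, 19, 29, 31, 37]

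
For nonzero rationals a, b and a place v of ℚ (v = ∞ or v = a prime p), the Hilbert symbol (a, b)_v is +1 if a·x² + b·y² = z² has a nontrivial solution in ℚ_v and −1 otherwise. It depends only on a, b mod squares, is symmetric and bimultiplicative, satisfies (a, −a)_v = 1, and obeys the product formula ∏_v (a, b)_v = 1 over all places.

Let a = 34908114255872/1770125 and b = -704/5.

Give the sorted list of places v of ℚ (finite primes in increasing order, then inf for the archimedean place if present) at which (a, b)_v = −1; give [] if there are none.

(a, b) ≡ (2035, -55) mod (ℚ^×)²; places V = {2, 5, 7, 11, 13, 17, 37, ∞}.
(a,b)_11: α=3, u≡4; β=1, v≡7 (mod 11); (4|11)=+1, (7|11)=-1; sign (−1)^1·+1^1·-1^3 = +1.
(a,b)_2: α=22, β=6; u≡3, v≡1 (mod 8); ε(u)ε(v)=1·0, αω(v)=22·0, βω(u)=6·1; sum ≡ 0  ⇒  +1.
(a,b)_∞: sgn(2035)=+, sgn(-55)=−, so +1.
(a,b)_13: α=2, u≡5; β=0, v≡10 (mod 13); (5|13)=-1, (10|13)=+1; sign (−1)^0·-1^0·+1^2 = +1.
(a,b)_5: α=-3, u≡2; β=-1, v≡1 (mod 5); (2|5)=-1, (1|5)=+1; sign (−1)^0·-1^-1·+1^-3 = -1.
(a,b)_17: α=-2, u≡12; β=0, v≡2 (mod 17); (12|17)=-1, (2|17)=+1; sign (−1)^0·-1^0·+1^-2 = +1.
(a,b)_7: α=-2, u≡5; β=0, v≡2 (mod 7); (5|7)=-1, (2|7)=+1; sign (−1)^0·-1^0·+1^-2 = +1.
(a,b)_37: α=1, u≡5; β=0, v≡22 (mod 37); (5|37)=-1, (22|37)=-1; sign (−1)^0·-1^0·-1^1 = -1.
(2035, -55 / ℚ) ramifies at {5, 37}: a division algebra.

[5, 37]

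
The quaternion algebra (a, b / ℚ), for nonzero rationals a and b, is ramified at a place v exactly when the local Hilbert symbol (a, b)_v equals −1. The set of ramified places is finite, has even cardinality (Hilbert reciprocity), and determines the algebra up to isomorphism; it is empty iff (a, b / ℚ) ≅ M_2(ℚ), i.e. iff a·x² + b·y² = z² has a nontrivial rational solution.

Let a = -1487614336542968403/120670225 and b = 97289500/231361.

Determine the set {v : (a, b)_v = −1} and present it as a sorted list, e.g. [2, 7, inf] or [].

[5, 11]

Mod squares: a ≡ -3, b ≡ 55. Check v ∈ {∞, 2, 3, 5, 7, 11, 13, 19, 37, 47}.
v=3: a=3^1·(≡2), b=3^0·(≡1) mod 3; (2|3)=-1, (1|3)=+1; (−1)^{1·0·1}·(-1)^0·(+1)^1 = +1.
v=47: a=47^2·(≡11), b=47^0·(≡25) mod 47; (11|47)=-1, (25|47)=+1; (−1)^{2·0·23}·(-1)^0·(+1)^2 = +1.
v=∞: -3 < 0 and 55 > 0  ⇒  (a,b)_∞ = +1.
v=7: a=7^6·(≡4), b=7^2·(≡5) mod 7; (4|7)=+1, (5|7)=-1; (−1)^{6·2·3}·(+1)^2·(-1)^6 = +1.
v=19: a=19^4·(≡7), b=19^2·(≡17) mod 19; (7|19)=+1, (17|19)=+1; (−1)^{4·2·9}·(+1)^2·(+1)^4 = +1.
v=37: a=37^0·(≡1), b=37^-2·(≡14) mod 37; (1|37)=+1, (14|37)=-1; (−1)^{0·-2·18}·(+1)^-2·(-1)^0 = +1.
v=2: v_2(a)=0, v_2(b)=2; units ≡ 5, 7 (mod 8); ε·ε+αω+βω = 0·1+0·0+2·1 ≡ 0  ⇒  (a,b)_2 = +1.
v=11: a=11^4·(≡6), b=11^1·(≡3) mod 11; (6|11)=-1, (3|11)=+1; (−1)^{4·1·5}·(-1)^1·(+1)^4 = -1.
v=5: a=5^-2·(≡3), b=5^3·(≡1) mod 5; (3|5)=-1, (1|5)=+1; (−1)^{-2·3·2}·(-1)^3·(+1)^-2 = -1.
v=13: a=13^-6·(≡3), b=13^-2·(≡12) mod 13; (3|13)=+1, (12|13)=+1; (−1)^{-6·-2·6}·(+1)^-2·(+1)^-6 = +1.
(-3, 55 / ℚ) ramifies at {5, 11}: a division algebra.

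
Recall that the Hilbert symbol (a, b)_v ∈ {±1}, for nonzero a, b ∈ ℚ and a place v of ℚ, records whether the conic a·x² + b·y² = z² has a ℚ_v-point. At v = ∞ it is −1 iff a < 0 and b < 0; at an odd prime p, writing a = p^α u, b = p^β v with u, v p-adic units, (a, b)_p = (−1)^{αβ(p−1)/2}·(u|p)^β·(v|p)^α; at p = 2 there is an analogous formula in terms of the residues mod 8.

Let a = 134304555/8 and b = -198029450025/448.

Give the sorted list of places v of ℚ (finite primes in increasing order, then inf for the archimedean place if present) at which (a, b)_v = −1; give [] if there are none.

Mod squares: a ≡ 2310, b ≡ -7. Check v ∈ {∞, 2, 3, 5, 7, 11, 29, 31}.
v=29: a=29^0·(≡2), b=29^2·(≡1) mod 29; (2|29)=-1, (1|29)=+1; (−1)^{0·2·14}·(-1)^2·(+1)^0 = +1.
v=31: a=31^2·(≡28), b=31^2·(≡13) mod 31; (28|31)=+1, (13|31)=-1; (−1)^{2·2·15}·(+1)^2·(-1)^2 = +1.
v=2: v_2(a)=-3, v_2(b)=-6; units ≡ 3, 1 (mod 8); ε·ε+αω+βω = 1·0+-3·0+-6·1 ≡ 0  ⇒  (a,b)_2 = +1.
v=∞: 2310 > 0 and -7 < 0  ⇒  (a,b)_∞ = +1.
v=3: a=3^1·(≡2), b=3^4·(≡2) mod 3; (2|3)=-1, (2|3)=-1; (−1)^{1·4·1}·(-1)^4·(-1)^1 = -1.
v=5: a=5^1·(≡2), b=5^2·(≡3) mod 5; (2|5)=-1, (3|5)=-1; (−1)^{1·2·2}·(-1)^2·(-1)^1 = -1.
v=7: a=7^1·(≡2), b=7^-1·(≡6) mod 7; (2|7)=+1, (6|7)=-1; (−1)^{1·-1·3}·(+1)^-1·(-1)^1 = +1.
v=11: a=11^3·(≡3), b=11^2·(≡3) mod 11; (3|11)=+1, (3|11)=+1; (−1)^{3·2·5}·(+1)^2·(+1)^3 = +1.
(2310, -7 / ℚ) ramifies at {3, 5}: a division algebra.

[3, 5]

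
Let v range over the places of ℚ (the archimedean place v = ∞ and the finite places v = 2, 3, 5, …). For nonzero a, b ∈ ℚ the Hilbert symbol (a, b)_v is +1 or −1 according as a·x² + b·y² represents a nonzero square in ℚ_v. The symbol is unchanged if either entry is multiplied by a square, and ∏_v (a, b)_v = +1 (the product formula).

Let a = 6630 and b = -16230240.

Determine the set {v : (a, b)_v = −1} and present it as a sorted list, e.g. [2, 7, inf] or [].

[3, 5]

(a, b) ≡ (6630, -390) mod (ℚ^×)²; places V = {2, 3, 5, 13, 17, ∞}.
(a,b)_3: α=1, u≡2; β=3, v≡2 (mod 3); (2|3)=-1, (2|3)=-1; sign (−1)^1·-1^3·-1^1 = -1.
(a,b)_17: α=1, u≡16; β=2, v≡8 (mod 17); (16|17)=+1, (8|17)=+1; sign (−1)^0·+1^2·+1^1 = +1.
(a,b)_5: α=1, u≡1; β=1, v≡2 (mod 5); (1|5)=+1, (2|5)=-1; sign (−1)^0·+1^1·-1^1 = -1.
(a,b)_∞: sgn(6630)=+, sgn(-390)=−, so +1.
(a,b)_2: α=1, β=5; u≡3, v≡5 (mod 8); ε(u)ε(v)=1·0, αω(v)=1·1, βω(u)=5·1; sum ≡ 0  ⇒  +1.
(a,b)_13: α=1, u≡3; β=1, v≡1 (mod 13); (3|13)=+1, (1|13)=+1; sign (−1)^0·+1^1·+1^1 = +1.
(6630, -390 / ℚ) ramifies at {3, 5}: a division algebra.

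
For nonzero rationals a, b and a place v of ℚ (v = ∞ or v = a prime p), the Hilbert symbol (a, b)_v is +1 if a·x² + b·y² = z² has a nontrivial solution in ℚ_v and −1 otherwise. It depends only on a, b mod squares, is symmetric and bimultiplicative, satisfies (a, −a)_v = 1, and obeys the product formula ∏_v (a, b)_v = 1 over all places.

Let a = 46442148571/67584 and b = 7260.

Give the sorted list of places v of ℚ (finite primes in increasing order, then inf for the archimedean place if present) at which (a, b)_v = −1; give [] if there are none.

[2, 13]

(a, b) ≡ (6006, 15) mod (ℚ^×)²; places V = {2, 3, 5, 7, 11, 13, 19, 29, 41, ∞}.
(a,b)_3: α=-1, u≡1; β=1, v≡2 (mod 3); (1|3)=+1, (2|3)=-1; sign (−1)^1·+1^1·-1^-1 = +1.
(a,b)_19: α=2, u≡10; β=0, v≡2 (mod 19); (10|19)=-1, (2|19)=-1; sign (−1)^0·-1^0·-1^2 = +1.
(a,b)_29: α=2, u≡17; β=0, v≡10 (mod 29); (17|29)=-1, (10|29)=-1; sign (−1)^0·-1^0·-1^2 = +1.
(a,b)_13: α=1, u≡5; β=0, v≡6 (mod 13); (5|13)=-1, (6|13)=-1; sign (−1)^0·-1^0·-1^1 = -1.
(a,b)_11: α=-1, u≡10; β=2, v≡5 (mod 11); (10|11)=-1, (5|11)=+1; sign (−1)^0·-1^2·+1^-1 = +1.
(a,b)_5: α=0, u≡4; β=1, v≡2 (mod 5); (4|5)=+1, (2|5)=-1; sign (−1)^0·+1^1·-1^0 = +1.
(a,b)_∞: sgn(6006)=+, sgn(15)=+, so +1.
(a,b)_2: α=-11, β=2; u≡3, v≡7 (mod 8); ε(u)ε(v)=1·1, αω(v)=-11·0, βω(u)=2·1; sum ≡ 1  ⇒  -1.
(a,b)_7: α=1, u≡4; β=0, v≡1 (mod 7); (4|7)=+1, (1|7)=+1; sign (−1)^0·+1^0·+1^1 = +1.
(a,b)_41: α=2, u≡8; β=0, v≡3 (mod 41); (8|41)=+1, (3|41)=-1; sign (−1)^0·+1^0·-1^2 = +1.
Ram(6006, 15) = {2, 13}; no ℚ_2-point on the conic.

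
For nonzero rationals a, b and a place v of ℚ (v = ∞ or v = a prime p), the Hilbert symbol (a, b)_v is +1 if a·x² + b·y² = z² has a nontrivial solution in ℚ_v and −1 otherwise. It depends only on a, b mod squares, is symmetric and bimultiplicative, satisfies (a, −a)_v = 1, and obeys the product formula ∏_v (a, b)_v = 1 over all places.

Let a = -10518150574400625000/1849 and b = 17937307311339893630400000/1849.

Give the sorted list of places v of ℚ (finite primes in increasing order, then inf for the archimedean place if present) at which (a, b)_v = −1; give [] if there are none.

(a, b) ≡ (-64090, 300390) mod (ℚ^×)²; places V = {2, 3, 5, 13, 17, 19, 29, 31, 43, ∞}.
(a,b)_43: α=-2, u≡13; β=-2, v≡24 (mod 43); (13|43)=+1, (24|43)=+1; sign (−1)^0·+1^-2·+1^-2 = +1.
(a,b)_∞: sgn(-64090)=−, sgn(300390)=+, so +1.
(a,b)_3: α=2, u≡2; β=3, v≡2 (mod 3); (2|3)=-1, (2|3)=-1; sign (−1)^0·-1^3·-1^2 = -1.
(a,b)_17: α=1, u≡4; β=1, v≡11 (mod 17); (4|17)=+1, (11|17)=-1; sign (−1)^0·+1^1·-1^1 = -1.
(a,b)_19: α=2, u≡5; β=3, v≡3 (mod 19); (5|19)=+1, (3|19)=-1; sign (−1)^0·+1^3·-1^2 = +1.
(a,b)_31: α=2, u≡19; β=3, v≡7 (mod 31); (19|31)=+1, (7|31)=+1; sign (−1)^0·+1^3·+1^2 = +1.
(a,b)_13: α=1, u≡10; β=2, v≡4 (mod 13); (10|13)=+1, (4|13)=+1; sign (−1)^0·+1^2·+1^1 = +1.
(a,b)_29: α=3, u≡13; β=4, v≡15 (mod 29); (13|29)=+1, (15|29)=-1; sign (−1)^0·+1^4·-1^3 = -1.
(a,b)_5: α=7, u≡3; β=5, v≡2 (mod 5); (3|5)=-1, (2|5)=-1; sign (−1)^0·-1^5·-1^7 = +1.
(a,b)_2: α=3, β=9; u≡3, v≡3 (mod 8); ε(u)ε(v)=1·1, αω(v)=3·1, βω(u)=9·1; sum ≡ 1  ⇒  -1.
(-64090, 300390 / ℚ) ramifies at {2, 3, 17, 29}: a division algebra.

[2, 3, 17, 29]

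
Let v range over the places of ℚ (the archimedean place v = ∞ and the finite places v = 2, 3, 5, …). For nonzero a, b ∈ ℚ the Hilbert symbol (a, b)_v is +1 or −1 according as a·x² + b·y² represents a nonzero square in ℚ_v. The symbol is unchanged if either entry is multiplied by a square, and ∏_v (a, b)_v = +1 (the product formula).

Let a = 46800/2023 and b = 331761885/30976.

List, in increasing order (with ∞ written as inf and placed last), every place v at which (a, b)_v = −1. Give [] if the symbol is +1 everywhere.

[7, 13]

(a, b) ≡ (91, 1365) mod (ℚ^×)²; places V = {2, 3, 5, 7, 11, 13, 17, 29, ∞}.
(a,b)_∞: sgn(91)=+, sgn(1365)=+, so +1.
(a,b)_3: α=2, u≡1; β=1, v≡2 (mod 3); (1|3)=+1, (2|3)=-1; sign (−1)^0·+1^1·-1^2 = +1.
(a,b)_17: α=-2, u≡12; β=2, v≡3 (mod 17); (12|17)=-1, (3|17)=-1; sign (−1)^0·-1^2·-1^-2 = +1.
(a,b)_11: α=0, u≡5; β=-2, v≡5 (mod 11); (5|11)=+1, (5|11)=+1; sign (−1)^0·+1^-2·+1^0 = +1.
(a,b)_7: α=-1, u≡6; β=1, v≡5 (mod 7); (6|7)=-1, (5|7)=-1; sign (−1)^1·-1^1·-1^-1 = -1.
(a,b)_2: α=4, β=-8; u≡3, v≡5 (mod 8); ε(u)ε(v)=1·0, αω(v)=4·1, βω(u)=-8·1; sum ≡ 0  ⇒  +1.
(a,b)_5: α=2, u≡4; β=1, v≡2 (mod 5); (4|5)=+1, (2|5)=-1; sign (−1)^0·+1^1·-1^2 = +1.
(a,b)_13: α=1, u≡8; β=1, v≡4 (mod 13); (8|13)=-1, (4|13)=+1; sign (−1)^0·-1^1·+1^1 = -1.
(a,b)_29: α=0, u≡5; β=2, v≡14 (mod 29); (5|29)=+1, (14|29)=-1; sign (−1)^0·+1^2·-1^0 = +1.
|Ram(91, 1365)| = 2, even; anisotropic at {7, 13}.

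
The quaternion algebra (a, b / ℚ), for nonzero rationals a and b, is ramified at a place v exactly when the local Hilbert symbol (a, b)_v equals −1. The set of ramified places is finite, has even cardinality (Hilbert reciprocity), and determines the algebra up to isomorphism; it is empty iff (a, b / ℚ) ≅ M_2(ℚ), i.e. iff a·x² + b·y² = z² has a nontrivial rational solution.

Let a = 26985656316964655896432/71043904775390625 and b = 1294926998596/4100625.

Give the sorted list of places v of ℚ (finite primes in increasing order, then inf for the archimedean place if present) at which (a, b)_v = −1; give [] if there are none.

(a, b) ≡ (1784167, 254881) mod (ℚ^×)²; places V = {2, 3, 5, 7, 11, 13, 17, 19, 23, 29, 47, ∞}.
(a,b)_2: α=4, β=2; u≡7, v≡1 (mod 8); ε(u)ε(v)=1·0, αω(v)=4·0, βω(u)=2·0; sum ≡ 0  ⇒  +1.
(a,b)_19: α=4, u≡18; β=0, v≡10 (mod 19); (18|19)=-1, (10|19)=-1; sign (−1)^0·-1^0·-1^4 = +1.
(a,b)_13: α=-2, u≡8; β=0, v≡4 (mod 13); (8|13)=-1, (4|13)=+1; sign (−1)^0·-1^0·+1^-2 = +1.
(a,b)_∞: sgn(1784167)=+, sgn(254881)=+, so +1.
(a,b)_17: α=1, u≡14; β=1, v≡9 (mod 17); (14|17)=-1, (9|17)=+1; sign (−1)^0·-1^1·+1^1 = -1.
(a,b)_5: α=-10, u≡3; β=-4, v≡1 (mod 5); (3|5)=-1, (1|5)=+1; sign (−1)^0·-1^-4·+1^-10 = +1.
(a,b)_11: α=1, u≡2; β=1, v≡5 (mod 11); (2|11)=-1, (5|11)=+1; sign (−1)^1·-1^1·+1^1 = +1.
(a,b)_29: α=1, u≡2; β=1, v≡26 (mod 29); (2|29)=-1, (26|29)=-1; sign (−1)^0·-1^1·-1^1 = +1.
(a,b)_3: α=-16, u≡1; β=-8, v≡1 (mod 3); (1|3)=+1, (1|3)=+1; sign (−1)^0·+1^-8·+1^-16 = +1.
(a,b)_7: α=3, u≡2; β=4, v≡2 (mod 7); (2|7)=+1, (2|7)=+1; sign (−1)^0·+1^4·+1^3 = +1.
(a,b)_47: α=1, u≡6; β=1, v≡28 (mod 47); (6|47)=+1, (28|47)=+1; sign (−1)^1·+1^1·+1^1 = -1.
(a,b)_23: α=6, u≡7; β=2, v≡4 (mod 23); (7|23)=-1, (4|23)=+1; sign (−1)^0·-1^2·+1^6 = +1.
(1784167, 254881 / ℚ) ramifies at {17, 47}: a division algebra.

[17, 47]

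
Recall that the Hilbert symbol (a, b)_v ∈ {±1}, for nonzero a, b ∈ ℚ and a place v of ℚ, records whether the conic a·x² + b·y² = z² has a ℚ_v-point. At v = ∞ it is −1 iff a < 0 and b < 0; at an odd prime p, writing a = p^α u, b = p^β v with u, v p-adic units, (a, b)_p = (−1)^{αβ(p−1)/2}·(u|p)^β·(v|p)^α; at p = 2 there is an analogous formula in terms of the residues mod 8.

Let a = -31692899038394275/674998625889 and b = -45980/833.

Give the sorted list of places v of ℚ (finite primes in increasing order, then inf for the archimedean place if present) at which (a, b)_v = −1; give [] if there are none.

Mod squares: a ≡ -19, b ≡ -1615. Check v ∈ {∞, 2, 3, 5, 7, 11, 17, 19, 23}.
v=5: a=5^2·(≡1), b=5^1·(≡3) mod 5; (1|5)=+1, (3|5)=-1; (−1)^{2·1·2}·(+1)^1·(-1)^2 = +1.
v=17: a=17^2·(≡4), b=17^-1·(≡6) mod 17; (4|17)=+1, (6|17)=-1; (−1)^{2·-1·8}·(+1)^-1·(-1)^2 = +1.
v=2: v_2(a)=0, v_2(b)=2; units ≡ 5, 1 (mod 8); ε·ε+αω+βω = 0·0+0·0+2·1 ≡ 0  ⇒  (a,b)_2 = +1.
v=11: a=11^6·(≡4), b=11^2·(≡2) mod 11; (4|11)=+1, (2|11)=-1; (−1)^{6·2·5}·(+1)^2·(-1)^6 = +1.
v=23: a=23^-2·(≡12), b=23^0·(≡4) mod 23; (12|23)=+1, (4|23)=+1; (−1)^{-2·0·11}·(+1)^0·(+1)^-2 = +1.
v=7: a=7^-4·(≡1), b=7^-2·(≡1) mod 7; (1|7)=+1, (1|7)=+1; (−1)^{-4·-2·3}·(+1)^-2·(+1)^-4 = +1.
v=∞: -19 < 0 and -1615 < 0  ⇒  (a,b)_∞ = -1.
v=3: a=3^-12·(≡2), b=3^0·(≡2) mod 3; (2|3)=-1, (2|3)=-1; (−1)^{-12·0·1}·(-1)^0·(-1)^-12 = +1.
v=19: a=19^5·(≡8), b=19^1·(≡15) mod 19; (8|19)=-1, (15|19)=-1; (−1)^{5·1·9}·(-1)^1·(-1)^5 = -1.
(-19, -1615 / ℚ) ramifies at {19, ∞}: a division algebra.

[19, inf]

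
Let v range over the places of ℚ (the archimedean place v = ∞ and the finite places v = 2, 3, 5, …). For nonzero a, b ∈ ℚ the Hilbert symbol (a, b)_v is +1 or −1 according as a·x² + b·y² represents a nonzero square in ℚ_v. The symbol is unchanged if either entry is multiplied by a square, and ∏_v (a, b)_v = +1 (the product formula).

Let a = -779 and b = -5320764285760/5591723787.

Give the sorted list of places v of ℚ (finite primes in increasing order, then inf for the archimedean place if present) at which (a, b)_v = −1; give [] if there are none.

Mod squares: a ≡ -779, b ≡ -7095. Check v ∈ {∞, 2, 3, 5, 7, 11, 13, 19, 41, 43}.
v=11: a=11^0·(≡2), b=11^5·(≡3) mod 11; (2|11)=-1, (3|11)=+1; (−1)^{0·5·5}·(-1)^5·(+1)^0 = -1.
v=∞: -779 < 0 and -7095 < 0  ⇒  (a,b)_∞ = -1.
v=5: a=5^0·(≡1), b=5^1·(≡4) mod 5; (1|5)=+1, (4|5)=+1; (−1)^{0·1·2}·(+1)^1·(+1)^0 = +1.
v=41: a=41^1·(≡22), b=41^-2·(≡8) mod 41; (22|41)=-1, (8|41)=+1; (−1)^{1·-2·20}·(-1)^-2·(+1)^1 = +1.
v=3: a=3^0·(≡1), b=3^-9·(≡2) mod 3; (1|3)=+1, (2|3)=-1; (−1)^{0·-9·1}·(+1)^-9·(-1)^0 = +1.
v=7: a=7^0·(≡5), b=7^4·(≡3) mod 7; (5|7)=-1, (3|7)=-1; (−1)^{0·4·3}·(-1)^4·(-1)^0 = +1.
v=19: a=19^1·(≡16), b=19^0·(≡6) mod 19; (16|19)=+1, (6|19)=+1; (−1)^{1·0·9}·(+1)^0·(+1)^1 = +1.
v=43: a=43^0·(≡38), b=43^1·(≡7) mod 43; (38|43)=+1, (7|43)=-1; (−1)^{0·1·21}·(+1)^1·(-1)^0 = +1.
v=2: v_2(a)=0, v_2(b)=6; units ≡ 5, 1 (mod 8); ε·ε+αω+βω = 0·0+0·0+6·1 ≡ 0  ⇒  (a,b)_2 = +1.
v=13: a=13^0·(≡1), b=13^-2·(≡3) mod 13; (1|13)=+1, (3|13)=+1; (−1)^{0·-2·6}·(+1)^-2·(+1)^0 = +1.
(-779, -7095 / ℚ) ramifies at {11, ∞}: a division algebra.

[11, inf]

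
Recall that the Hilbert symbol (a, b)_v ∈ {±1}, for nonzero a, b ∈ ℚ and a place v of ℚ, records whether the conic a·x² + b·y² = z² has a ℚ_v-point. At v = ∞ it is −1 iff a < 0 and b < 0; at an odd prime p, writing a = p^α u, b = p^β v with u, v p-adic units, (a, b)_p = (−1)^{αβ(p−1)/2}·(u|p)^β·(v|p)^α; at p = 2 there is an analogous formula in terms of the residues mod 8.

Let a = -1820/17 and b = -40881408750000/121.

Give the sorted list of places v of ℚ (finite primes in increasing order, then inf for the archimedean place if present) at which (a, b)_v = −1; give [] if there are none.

[7, 17, 29, inf]

Mod squares: a ≡ -7735, b ≡ -224315. Check v ∈ {∞, 2, 3, 5, 7, 11, 13, 17, 29}.
v=7: a=7^1·(≡2), b=7^1·(≡1) mod 7; (2|7)=+1, (1|7)=+1; (−1)^{1·1·3}·(+1)^1·(+1)^1 = -1.
v=17: a=17^-1·(≡16), b=17^1·(≡11) mod 17; (16|17)=+1, (11|17)=-1; (−1)^{-1·1·8}·(+1)^1·(-1)^-1 = -1.
v=11: a=11^0·(≡1), b=11^-2·(≡6) mod 11; (1|11)=+1, (6|11)=-1; (−1)^{0·-2·5}·(+1)^-2·(-1)^0 = +1.
v=13: a=13^1·(≡4), b=13^1·(≡3) mod 13; (4|13)=+1, (3|13)=+1; (−1)^{1·1·6}·(+1)^1·(+1)^1 = +1.
v=3: a=3^0·(≡2), b=3^6·(≡1) mod 3; (2|3)=-1, (1|3)=+1; (−1)^{0·6·1}·(-1)^6·(+1)^0 = +1.
v=∞: -7735 < 0 and -224315 < 0  ⇒  (a,b)_∞ = -1.
v=2: v_2(a)=2, v_2(b)=4; units ≡ 1, 5 (mod 8); ε·ε+αω+βω = 0·0+2·1+4·0 ≡ 0  ⇒  (a,b)_2 = +1.
v=29: a=29^0·(≡26), b=29^1·(≡12) mod 29; (26|29)=-1, (12|29)=-1; (−1)^{0·1·14}·(-1)^1·(-1)^0 = -1.
v=5: a=5^1·(≡3), b=5^7·(≡3) mod 5; (3|5)=-1, (3|5)=-1; (−1)^{1·7·2}·(-1)^7·(-1)^1 = +1.
Ram(-7735, -224315) = {7, 17, 29, ∞}; no ℚ_7-point on the conic.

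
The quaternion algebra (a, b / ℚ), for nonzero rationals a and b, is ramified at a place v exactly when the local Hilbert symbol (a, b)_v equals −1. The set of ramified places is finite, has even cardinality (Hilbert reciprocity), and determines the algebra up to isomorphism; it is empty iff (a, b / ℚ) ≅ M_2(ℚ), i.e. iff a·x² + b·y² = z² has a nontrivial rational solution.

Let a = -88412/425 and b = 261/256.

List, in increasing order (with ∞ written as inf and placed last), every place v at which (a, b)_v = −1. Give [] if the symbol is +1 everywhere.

[17, 29]

(a, b) ≡ (-391, 29) mod (ℚ^×)²; places V = {2, 3, 5, 17, 23, 29, 31, ∞}.
(a,b)_2: α=2, β=-8; u≡1, v≡5 (mod 8); ε(u)ε(v)=0·0, αω(v)=2·1, βω(u)=-8·0; sum ≡ 0  ⇒  +1.
(a,b)_5: α=-2, u≡4; β=0, v≡1 (mod 5); (4|5)=+1, (1|5)=+1; sign (−1)^0·+1^0·+1^-2 = +1.
(a,b)_31: α=2, u≡24; β=0, v≡21 (mod 31); (24|31)=-1, (21|31)=-1; sign (−1)^0·-1^0·-1^2 = +1.
(a,b)_29: α=0, u≡2; β=1, v≡4 (mod 29); (2|29)=-1, (4|29)=+1; sign (−1)^0·-1^1·+1^0 = -1.
(a,b)_17: α=-1, u≡7; β=0, v≡6 (mod 17); (7|17)=-1, (6|17)=-1; sign (−1)^0·-1^0·-1^-1 = -1.
(a,b)_3: α=0, u≡2; β=2, v≡2 (mod 3); (2|3)=-1, (2|3)=-1; sign (−1)^0·-1^2·-1^0 = +1.
(a,b)_∞: sgn(-391)=−, sgn(29)=+, so +1.
(a,b)_23: α=1, u≡6; β=0, v≡18 (mod 23); (6|23)=+1, (18|23)=+1; sign (−1)^0·+1^0·+1^1 = +1.
|Ram(-391, 29)| = 2, even; anisotropic at {17, 29}.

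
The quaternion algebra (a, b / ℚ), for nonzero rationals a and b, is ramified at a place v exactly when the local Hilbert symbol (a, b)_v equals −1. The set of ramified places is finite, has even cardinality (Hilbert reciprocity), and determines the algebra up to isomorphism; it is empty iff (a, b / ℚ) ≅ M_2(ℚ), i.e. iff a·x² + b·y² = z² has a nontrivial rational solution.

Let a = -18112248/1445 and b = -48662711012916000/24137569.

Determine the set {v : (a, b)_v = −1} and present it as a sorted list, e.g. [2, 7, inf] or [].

[2, 3, 11, inf]

(a, b) ≡ (-2310, -4290) mod (ℚ^×)²; places V = {2, 3, 5, 7, 11, 13, 17, ∞}.
(a,b)_11: α=3, u≡8; β=3, v≡8 (mod 11); (8|11)=-1, (8|11)=-1; sign (−1)^1·-1^3·-1^3 = -1.
(a,b)_3: α=5, u≡1; β=15, v≡1 (mod 3); (1|3)=+1, (1|3)=+1; sign (−1)^1·+1^15·+1^5 = -1.
(a,b)_∞: sgn(-2310)=−, sgn(-4290)=−, so -1.
(a,b)_2: α=3, β=5; u≡5, v≡7 (mod 8); ε(u)ε(v)=0·1, αω(v)=3·0, βω(u)=5·1; sum ≡ 1  ⇒  -1.
(a,b)_7: α=1, u≡3; β=2, v≡4 (mod 7); (3|7)=-1, (4|7)=+1; sign (−1)^0·-1^2·+1^1 = +1.
(a,b)_17: α=-2, u≡9; β=-6, v≡7 (mod 17); (9|17)=+1, (7|17)=-1; sign (−1)^0·+1^-6·-1^-2 = +1.
(a,b)_5: α=-1, u≡3; β=3, v≡3 (mod 5); (3|5)=-1, (3|5)=-1; sign (−1)^0·-1^3·-1^-1 = +1.
(a,b)_13: α=0, u≡1; β=1, v≡5 (mod 13); (1|13)=+1, (5|13)=-1; sign (−1)^0·+1^1·-1^0 = +1.
Ram(-2310, -4290) = {2, 3, 11, ∞}; no ℚ_2-point on the conic.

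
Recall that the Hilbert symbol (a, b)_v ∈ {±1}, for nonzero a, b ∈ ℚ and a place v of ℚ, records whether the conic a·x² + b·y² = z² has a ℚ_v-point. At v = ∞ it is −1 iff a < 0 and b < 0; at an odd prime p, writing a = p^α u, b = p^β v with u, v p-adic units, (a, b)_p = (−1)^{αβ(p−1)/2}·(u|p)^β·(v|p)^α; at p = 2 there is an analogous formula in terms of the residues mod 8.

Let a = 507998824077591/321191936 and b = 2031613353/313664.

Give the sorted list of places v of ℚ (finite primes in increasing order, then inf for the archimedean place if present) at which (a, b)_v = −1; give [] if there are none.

[3, 7]

(a, b) ≡ (3219, 22533) mod (ℚ^×)²; places V = {2, 3, 7, 11, 13, 29, 37, ∞}.
(a,b)_11: α=2, u≡10; β=2, v≡9 (mod 11); (10|11)=-1, (9|11)=+1; sign (−1)^0·-1^2·+1^2 = +1.
(a,b)_2: α=-16, β=-6; u≡3, v≡5 (mod 8); ε(u)ε(v)=1·0, αω(v)=-16·1, βω(u)=-6·1; sum ≡ 0  ⇒  +1.
(a,b)_13: α=-2, u≡6; β=-2, v≡12 (mod 13); (6|13)=-1, (12|13)=+1; sign (−1)^0·-1^-2·+1^-2 = +1.
(a,b)_∞: sgn(3219)=+, sgn(22533)=+, so +1.
(a,b)_7: α=8, u≡5; β=5, v≡3 (mod 7); (5|7)=-1, (3|7)=-1; sign (−1)^0·-1^5·-1^8 = -1.
(a,b)_37: α=1, u≡5; β=1, v≡14 (mod 37); (5|37)=-1, (14|37)=-1; sign (−1)^0·-1^1·-1^1 = +1.
(a,b)_29: α=-1, u≡4; β=-1, v≡4 (mod 29); (4|29)=+1, (4|29)=+1; sign (−1)^0·+1^-1·+1^-1 = +1.
(a,b)_3: α=9, u≡2; β=3, v≡2 (mod 3); (2|3)=-1, (2|3)=-1; sign (−1)^1·-1^3·-1^9 = -1.
|Ram(3219, 22533)| = 2, even; anisotropic at {3, 7}.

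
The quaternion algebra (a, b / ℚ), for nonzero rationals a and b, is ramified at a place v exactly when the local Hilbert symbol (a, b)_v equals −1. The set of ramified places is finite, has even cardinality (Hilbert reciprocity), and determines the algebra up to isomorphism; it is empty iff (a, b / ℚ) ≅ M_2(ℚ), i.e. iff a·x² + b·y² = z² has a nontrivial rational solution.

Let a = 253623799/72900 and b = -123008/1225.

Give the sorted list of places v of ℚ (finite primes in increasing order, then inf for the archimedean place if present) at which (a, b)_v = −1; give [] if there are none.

[2, 13]

(a, b) ≡ (2431, -2) mod (ℚ^×)²; places V = {2, 3, 5, 7, 11, 13, 17, 19, 31, ∞}.
(a,b)_∞: sgn(2431)=+, sgn(-2)=−, so +1.
(a,b)_17: α=3, u≡7; β=0, v≡4 (mod 17); (7|17)=-1, (4|17)=+1; sign (−1)^0·-1^0·+1^3 = +1.
(a,b)_11: α=1, u≡9; β=0, v≡4 (mod 11); (9|11)=+1, (4|11)=+1; sign (−1)^0·+1^0·+1^1 = +1.
(a,b)_7: α=0, u≡1; β=-2, v≡6 (mod 7); (1|7)=+1, (6|7)=-1; sign (−1)^0·+1^-2·-1^0 = +1.
(a,b)_19: α=2, u≡14; β=0, v≡4 (mod 19); (14|19)=-1, (4|19)=+1; sign (−1)^0·-1^0·+1^2 = +1.
(a,b)_13: α=1, u≡8; β=0, v≡8 (mod 13); (8|13)=-1, (8|13)=-1; sign (−1)^0·-1^0·-1^1 = -1.
(a,b)_3: α=-6, u≡1; β=0, v≡1 (mod 3); (1|3)=+1, (1|3)=+1; sign (−1)^0·+1^0·+1^-6 = +1.
(a,b)_31: α=0, u≡21; β=2, v≡23 (mod 31); (21|31)=-1, (23|31)=-1; sign (−1)^0·-1^2·-1^0 = +1.
(a,b)_5: α=-2, u≡4; β=-2, v≡3 (mod 5); (4|5)=+1, (3|5)=-1; sign (−1)^0·+1^-2·-1^-2 = +1.
(a,b)_2: α=-2, β=7; u≡7, v≡7 (mod 8); ε(u)ε(v)=1·1, αω(v)=-2·0, βω(u)=7·0; sum ≡ 1  ⇒  -1.
Ram(2431, -2) = {2, 13}; no ℚ_2-point on the conic.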